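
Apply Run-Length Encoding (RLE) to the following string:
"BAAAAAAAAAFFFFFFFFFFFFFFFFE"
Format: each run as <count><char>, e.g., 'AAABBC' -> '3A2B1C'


Scanning runs left to right:
  i=0: run of 'B' x 1 -> '1B'
  i=1: run of 'A' x 9 -> '9A'
  i=10: run of 'F' x 16 -> '16F'
  i=26: run of 'E' x 1 -> '1E'

RLE = 1B9A16F1E


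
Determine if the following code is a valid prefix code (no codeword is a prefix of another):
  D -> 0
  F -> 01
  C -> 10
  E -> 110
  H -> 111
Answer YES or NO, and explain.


Checking each pair (does one codeword prefix another?):
  D='0' vs F='01': prefix -- VIOLATION

NO -- this is NOT a valid prefix code. D (0) is a prefix of F (01).


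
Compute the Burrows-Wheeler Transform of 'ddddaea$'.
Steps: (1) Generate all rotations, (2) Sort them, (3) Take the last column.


Rotations (sorted):
  0: $ddddaea -> last char: a
  1: a$ddddae -> last char: e
  2: aea$dddd -> last char: d
  3: daea$ddd -> last char: d
  4: ddaea$dd -> last char: d
  5: dddaea$d -> last char: d
  6: ddddaea$ -> last char: $
  7: ea$dddda -> last char: a


BWT = aedddd$a


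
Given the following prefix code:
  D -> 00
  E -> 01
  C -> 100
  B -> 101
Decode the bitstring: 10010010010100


Decoding step by step:
Bits 100 -> C
Bits 100 -> C
Bits 100 -> C
Bits 101 -> B
Bits 00 -> D


Decoded message: CCCBD


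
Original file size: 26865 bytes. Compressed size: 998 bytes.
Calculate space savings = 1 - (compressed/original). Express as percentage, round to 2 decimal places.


ratio = compressed/original = 998/26865 = 0.037149
savings = 1 - ratio = 1 - 0.037149 = 0.962851
as a percentage: 0.962851 * 100 = 96.29%

Space savings = 1 - 998/26865 = 96.29%


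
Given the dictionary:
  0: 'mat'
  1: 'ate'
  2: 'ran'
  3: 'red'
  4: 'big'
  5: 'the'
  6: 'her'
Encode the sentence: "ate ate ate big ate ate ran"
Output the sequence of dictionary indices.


Look up each word in the dictionary:
  'ate' -> 1
  'ate' -> 1
  'ate' -> 1
  'big' -> 4
  'ate' -> 1
  'ate' -> 1
  'ran' -> 2

Encoded: [1, 1, 1, 4, 1, 1, 2]


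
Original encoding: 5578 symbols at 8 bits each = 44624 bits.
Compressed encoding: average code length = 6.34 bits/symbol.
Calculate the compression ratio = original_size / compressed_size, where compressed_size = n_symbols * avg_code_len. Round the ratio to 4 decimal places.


original_size = n_symbols * orig_bits = 5578 * 8 = 44624 bits
compressed_size = n_symbols * avg_code_len = 5578 * 6.34 = 35364.52 bits
ratio = original_size / compressed_size = 44624 / 35364.52 = 1.2618

Compression ratio = 1.2618


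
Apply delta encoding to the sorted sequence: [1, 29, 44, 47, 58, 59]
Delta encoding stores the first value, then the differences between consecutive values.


First value: 1
Deltas:
  29 - 1 = 28
  44 - 29 = 15
  47 - 44 = 3
  58 - 47 = 11
  59 - 58 = 1


Delta encoded: [1, 28, 15, 3, 11, 1]


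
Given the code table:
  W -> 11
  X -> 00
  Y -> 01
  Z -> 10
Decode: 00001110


Decoding:
00 -> X
00 -> X
11 -> W
10 -> Z


Result: XXWZ


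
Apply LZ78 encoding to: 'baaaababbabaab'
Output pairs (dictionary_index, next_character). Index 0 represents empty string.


LZ78 encoding steps:
Dictionary: {0: ''}
Step 1: w='' (idx 0), next='b' -> output (0, 'b'), add 'b' as idx 1
Step 2: w='' (idx 0), next='a' -> output (0, 'a'), add 'a' as idx 2
Step 3: w='a' (idx 2), next='a' -> output (2, 'a'), add 'aa' as idx 3
Step 4: w='a' (idx 2), next='b' -> output (2, 'b'), add 'ab' as idx 4
Step 5: w='ab' (idx 4), next='b' -> output (4, 'b'), add 'abb' as idx 5
Step 6: w='ab' (idx 4), next='a' -> output (4, 'a'), add 'aba' as idx 6
Step 7: w='ab' (idx 4), end of input -> output (4, '')


Encoded: [(0, 'b'), (0, 'a'), (2, 'a'), (2, 'b'), (4, 'b'), (4, 'a'), (4, '')]


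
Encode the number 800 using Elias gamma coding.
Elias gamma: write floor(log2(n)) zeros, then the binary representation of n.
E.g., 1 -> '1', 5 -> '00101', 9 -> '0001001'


num_bits = floor(log2(800)) + 1 = 10
leading_zeros = num_bits - 1 = 9
binary(800) = 1100100000

Elias gamma(800) = '000000000' + '1100100000' = 0000000001100100000 (19 bits)


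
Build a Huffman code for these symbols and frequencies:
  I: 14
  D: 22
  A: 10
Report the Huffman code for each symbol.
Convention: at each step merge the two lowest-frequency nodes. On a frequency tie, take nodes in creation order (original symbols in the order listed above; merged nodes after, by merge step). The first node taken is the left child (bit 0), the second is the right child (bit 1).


Huffman tree construction:
Step 1: Merge A(10) + I(14) = 24
Step 2: Merge D(22) + (A+I)(24) = 46
Read each symbol's code off the tree from the root (left child = 0, right child = 1).

Codes:
  I: 11 (length 2)
  D: 0 (length 1)
  A: 10 (length 2)
Average code length: 70/46 = 1.5217 bits/symbol


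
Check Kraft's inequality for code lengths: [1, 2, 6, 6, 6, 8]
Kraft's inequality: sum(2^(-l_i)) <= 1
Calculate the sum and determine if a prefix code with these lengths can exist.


Sum = 2^(-1) + 2^(-2) + 2^(-6) + 2^(-6) + 2^(-6) + 2^(-8)
    = 0.5 + 0.25 + 0.015625 + 0.015625 + 0.015625 + 0.00390625
    = 205/256 = 0.80078125
Since 0.80078125 <= 1, Kraft's inequality IS satisfied.
A prefix code with these lengths CAN exist.

Kraft sum = 0.80078125. Satisfied.


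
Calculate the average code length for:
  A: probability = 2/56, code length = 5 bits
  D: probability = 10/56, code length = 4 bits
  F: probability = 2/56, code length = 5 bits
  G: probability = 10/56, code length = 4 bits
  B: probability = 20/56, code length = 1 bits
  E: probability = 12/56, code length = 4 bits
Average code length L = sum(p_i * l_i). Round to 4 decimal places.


Weighted contributions p_i * l_i:
  A: (2/56) * 5 = 10/56
  D: (10/56) * 4 = 40/56
  F: (2/56) * 5 = 10/56
  G: (10/56) * 4 = 40/56
  B: (20/56) * 1 = 20/56
  E: (12/56) * 4 = 48/56
Sum = (10 + 40 + 10 + 40 + 20 + 48)/56 = 168/56

L = 168/56 = 3.0000 bits/symbol


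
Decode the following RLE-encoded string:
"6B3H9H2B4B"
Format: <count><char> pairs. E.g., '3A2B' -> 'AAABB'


Expanding each <count><char> pair:
  6B -> 'BBBBBB'
  3H -> 'HHH'
  9H -> 'HHHHHHHHH'
  2B -> 'BB'
  4B -> 'BBBB'

Decoded = BBBBBBHHHHHHHHHHHHBBBBBB


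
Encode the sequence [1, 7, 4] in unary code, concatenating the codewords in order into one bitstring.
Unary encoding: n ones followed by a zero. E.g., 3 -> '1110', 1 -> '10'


Encode each number as n ones followed by a terminating 0:
  1 -> 10 (2 bits)
  7 -> 11111110 (8 bits)
  4 -> 11110 (5 bits)
Total length = 2 + 8 + 5 = 15 bits.

Unary([1, 7, 4]) = 101111111011110 (15 bits)


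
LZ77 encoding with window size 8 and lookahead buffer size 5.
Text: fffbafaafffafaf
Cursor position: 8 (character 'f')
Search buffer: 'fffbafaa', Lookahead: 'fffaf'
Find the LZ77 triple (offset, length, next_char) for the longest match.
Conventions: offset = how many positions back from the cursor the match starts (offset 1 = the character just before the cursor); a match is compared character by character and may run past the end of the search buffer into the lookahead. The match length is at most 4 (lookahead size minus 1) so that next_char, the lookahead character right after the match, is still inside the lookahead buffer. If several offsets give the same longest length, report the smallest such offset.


Try each offset into the search buffer:
  offset=1 (pos 7, char 'a'): match length 0
  offset=2 (pos 6, char 'a'): match length 0
  offset=3 (pos 5, char 'f'): match length 1
  offset=4 (pos 4, char 'a'): match length 0
  offset=5 (pos 3, char 'b'): match length 0
  offset=6 (pos 2, char 'f'): match length 1
  offset=7 (pos 1, char 'f'): match length 2
  offset=8 (pos 0, char 'f'): match length 3
Longest match has length 3 at offset 8.
next_char = character at position 8 + 3 = 11 -> 'a'

Best match: offset=8, length=3 (matching 'fff' starting at position 0)
LZ77 triple: (8, 3, 'a')


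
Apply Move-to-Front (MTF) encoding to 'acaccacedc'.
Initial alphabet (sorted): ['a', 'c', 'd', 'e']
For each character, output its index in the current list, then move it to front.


MTF encoding:
'a': index 0 in ['a', 'c', 'd', 'e'] -> ['a', 'c', 'd', 'e']
'c': index 1 in ['a', 'c', 'd', 'e'] -> ['c', 'a', 'd', 'e']
'a': index 1 in ['c', 'a', 'd', 'e'] -> ['a', 'c', 'd', 'e']
'c': index 1 in ['a', 'c', 'd', 'e'] -> ['c', 'a', 'd', 'e']
'c': index 0 in ['c', 'a', 'd', 'e'] -> ['c', 'a', 'd', 'e']
'a': index 1 in ['c', 'a', 'd', 'e'] -> ['a', 'c', 'd', 'e']
'c': index 1 in ['a', 'c', 'd', 'e'] -> ['c', 'a', 'd', 'e']
'e': index 3 in ['c', 'a', 'd', 'e'] -> ['e', 'c', 'a', 'd']
'd': index 3 in ['e', 'c', 'a', 'd'] -> ['d', 'e', 'c', 'a']
'c': index 2 in ['d', 'e', 'c', 'a'] -> ['c', 'd', 'e', 'a']


Output: [0, 1, 1, 1, 0, 1, 1, 3, 3, 2]


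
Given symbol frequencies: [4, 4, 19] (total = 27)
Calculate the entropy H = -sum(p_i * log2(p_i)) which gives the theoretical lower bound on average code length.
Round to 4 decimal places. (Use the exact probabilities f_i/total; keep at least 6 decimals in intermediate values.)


Per-symbol terms -p_i * log2(p_i) with p_i = f_i/27:
  p = 4/27 = 0.148148: log2(p) = -2.754888, -p*log2(p) = 0.408131
  p = 4/27 = 0.148148: log2(p) = -2.754888, -p*log2(p) = 0.408131
  p = 19/27 = 0.703704: log2(p) = -0.506960, -p*log2(p) = 0.356750
H = 0.408131 + 0.408131 + 0.356750 = 1.173012

H = 1.173 bits/symbol


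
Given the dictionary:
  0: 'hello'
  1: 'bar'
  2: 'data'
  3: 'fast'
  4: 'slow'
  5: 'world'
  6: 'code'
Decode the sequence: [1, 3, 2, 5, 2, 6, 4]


Look up each index in the dictionary:
  1 -> 'bar'
  3 -> 'fast'
  2 -> 'data'
  5 -> 'world'
  2 -> 'data'
  6 -> 'code'
  4 -> 'slow'

Decoded: "bar fast data world data code slow"


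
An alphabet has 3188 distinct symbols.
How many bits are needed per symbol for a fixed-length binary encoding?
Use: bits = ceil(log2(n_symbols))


log2(3188) = 11.6384
Bracket: 2^11 = 2048 < 3188 <= 2^12 = 4096
So ceil(log2(3188)) = 12

bits = ceil(log2(3188)) = ceil(11.6384) = 12 bits


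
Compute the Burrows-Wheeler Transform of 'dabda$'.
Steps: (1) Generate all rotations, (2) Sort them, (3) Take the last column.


Rotations (sorted):
  0: $dabda -> last char: a
  1: a$dabd -> last char: d
  2: abda$d -> last char: d
  3: bda$da -> last char: a
  4: da$dab -> last char: b
  5: dabda$ -> last char: $


BWT = addab$


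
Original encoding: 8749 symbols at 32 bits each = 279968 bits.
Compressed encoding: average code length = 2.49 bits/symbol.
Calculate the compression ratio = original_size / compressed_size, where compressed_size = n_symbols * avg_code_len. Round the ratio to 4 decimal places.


original_size = n_symbols * orig_bits = 8749 * 32 = 279968 bits
compressed_size = n_symbols * avg_code_len = 8749 * 2.49 = 21785.01 bits
ratio = original_size / compressed_size = 279968 / 21785.01 = 12.8514

Compression ratio = 12.8514


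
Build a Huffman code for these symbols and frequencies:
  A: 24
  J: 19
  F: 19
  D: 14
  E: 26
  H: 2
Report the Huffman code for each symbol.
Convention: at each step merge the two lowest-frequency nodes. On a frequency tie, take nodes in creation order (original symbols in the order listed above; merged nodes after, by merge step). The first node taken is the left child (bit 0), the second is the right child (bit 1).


Huffman tree construction:
Step 1: Merge H(2) + D(14) = 16
Step 2: Merge (H+D)(16) + J(19) = 35
Step 3: Merge F(19) + A(24) = 43
Step 4: Merge E(26) + ((H+D)+J)(35) = 61
Step 5: Merge (F+A)(43) + (E+((H+D)+J))(61) = 104
Read each symbol's code off the tree from the root (left child = 0, right child = 1).

Codes:
  A: 01 (length 2)
  J: 111 (length 3)
  F: 00 (length 2)
  D: 1101 (length 4)
  E: 10 (length 2)
  H: 1100 (length 4)
Average code length: 259/104 = 2.4904 bits/symbol


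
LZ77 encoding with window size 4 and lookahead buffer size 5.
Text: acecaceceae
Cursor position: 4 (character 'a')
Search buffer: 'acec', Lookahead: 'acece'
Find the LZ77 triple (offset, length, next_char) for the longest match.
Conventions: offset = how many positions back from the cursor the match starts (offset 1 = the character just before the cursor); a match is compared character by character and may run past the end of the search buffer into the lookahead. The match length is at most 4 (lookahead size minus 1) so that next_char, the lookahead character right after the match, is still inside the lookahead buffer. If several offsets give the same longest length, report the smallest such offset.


Try each offset into the search buffer:
  offset=1 (pos 3, char 'c'): match length 0
  offset=2 (pos 2, char 'e'): match length 0
  offset=3 (pos 1, char 'c'): match length 0
  offset=4 (pos 0, char 'a'): match length 4
Longest match has length 4 at offset 4.
next_char = character at position 4 + 4 = 8 -> 'e'

Best match: offset=4, length=4 (matching 'acec' starting at position 0)
LZ77 triple: (4, 4, 'e')


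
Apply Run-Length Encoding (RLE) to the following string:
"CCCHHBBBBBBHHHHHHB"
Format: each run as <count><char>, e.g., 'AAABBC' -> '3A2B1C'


Scanning runs left to right:
  i=0: run of 'C' x 3 -> '3C'
  i=3: run of 'H' x 2 -> '2H'
  i=5: run of 'B' x 6 -> '6B'
  i=11: run of 'H' x 6 -> '6H'
  i=17: run of 'B' x 1 -> '1B'

RLE = 3C2H6B6H1B


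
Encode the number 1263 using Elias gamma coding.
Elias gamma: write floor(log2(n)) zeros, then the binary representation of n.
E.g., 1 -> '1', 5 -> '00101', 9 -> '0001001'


num_bits = floor(log2(1263)) + 1 = 11
leading_zeros = num_bits - 1 = 10
binary(1263) = 10011101111

Elias gamma(1263) = '0000000000' + '10011101111' = 000000000010011101111 (21 bits)


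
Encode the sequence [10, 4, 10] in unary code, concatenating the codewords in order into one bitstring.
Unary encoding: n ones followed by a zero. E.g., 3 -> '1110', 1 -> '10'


Encode each number as n ones followed by a terminating 0:
  10 -> 11111111110 (11 bits)
  4 -> 11110 (5 bits)
  10 -> 11111111110 (11 bits)
Total length = 11 + 5 + 11 = 27 bits.

Unary([10, 4, 10]) = 111111111101111011111111110 (27 bits)


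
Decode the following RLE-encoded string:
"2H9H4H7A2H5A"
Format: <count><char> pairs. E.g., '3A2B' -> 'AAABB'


Expanding each <count><char> pair:
  2H -> 'HH'
  9H -> 'HHHHHHHHH'
  4H -> 'HHHH'
  7A -> 'AAAAAAA'
  2H -> 'HH'
  5A -> 'AAAAA'

Decoded = HHHHHHHHHHHHHHHAAAAAAAHHAAAAA


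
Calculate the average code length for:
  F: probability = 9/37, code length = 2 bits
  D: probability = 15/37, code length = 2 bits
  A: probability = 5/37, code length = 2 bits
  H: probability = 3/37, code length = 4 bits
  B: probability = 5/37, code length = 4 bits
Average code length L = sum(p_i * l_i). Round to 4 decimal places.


Weighted contributions p_i * l_i:
  F: (9/37) * 2 = 18/37
  D: (15/37) * 2 = 30/37
  A: (5/37) * 2 = 10/37
  H: (3/37) * 4 = 12/37
  B: (5/37) * 4 = 20/37
Sum = (18 + 30 + 10 + 12 + 20)/37 = 90/37

L = 90/37 = 2.4324 bits/symbol


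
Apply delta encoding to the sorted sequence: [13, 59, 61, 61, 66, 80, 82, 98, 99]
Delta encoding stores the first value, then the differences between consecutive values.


First value: 13
Deltas:
  59 - 13 = 46
  61 - 59 = 2
  61 - 61 = 0
  66 - 61 = 5
  80 - 66 = 14
  82 - 80 = 2
  98 - 82 = 16
  99 - 98 = 1


Delta encoded: [13, 46, 2, 0, 5, 14, 2, 16, 1]


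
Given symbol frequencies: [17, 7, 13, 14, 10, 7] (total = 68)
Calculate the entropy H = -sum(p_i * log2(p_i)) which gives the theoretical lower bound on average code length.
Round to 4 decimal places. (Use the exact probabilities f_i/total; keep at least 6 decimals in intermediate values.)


Per-symbol terms -p_i * log2(p_i) with p_i = f_i/68:
  p = 17/68 = 0.250000: log2(p) = -2.000000, -p*log2(p) = 0.500000
  p = 7/68 = 0.102941: log2(p) = -3.280108, -p*log2(p) = 0.337658
  p = 13/68 = 0.191176: log2(p) = -2.387023, -p*log2(p) = 0.456343
  p = 14/68 = 0.205882: log2(p) = -2.280108, -p*log2(p) = 0.469434
  p = 10/68 = 0.147059: log2(p) = -2.765535, -p*log2(p) = 0.406696
  p = 7/68 = 0.102941: log2(p) = -3.280108, -p*log2(p) = 0.337658
H = 0.500000 + 0.337658 + 0.456343 + 0.469434 + 0.406696 + 0.337658 = 2.507789

H = 2.5078 bits/symbol


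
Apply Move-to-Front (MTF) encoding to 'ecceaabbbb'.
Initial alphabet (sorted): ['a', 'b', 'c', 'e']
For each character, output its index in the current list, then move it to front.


MTF encoding:
'e': index 3 in ['a', 'b', 'c', 'e'] -> ['e', 'a', 'b', 'c']
'c': index 3 in ['e', 'a', 'b', 'c'] -> ['c', 'e', 'a', 'b']
'c': index 0 in ['c', 'e', 'a', 'b'] -> ['c', 'e', 'a', 'b']
'e': index 1 in ['c', 'e', 'a', 'b'] -> ['e', 'c', 'a', 'b']
'a': index 2 in ['e', 'c', 'a', 'b'] -> ['a', 'e', 'c', 'b']
'a': index 0 in ['a', 'e', 'c', 'b'] -> ['a', 'e', 'c', 'b']
'b': index 3 in ['a', 'e', 'c', 'b'] -> ['b', 'a', 'e', 'c']
'b': index 0 in ['b', 'a', 'e', 'c'] -> ['b', 'a', 'e', 'c']
'b': index 0 in ['b', 'a', 'e', 'c'] -> ['b', 'a', 'e', 'c']
'b': index 0 in ['b', 'a', 'e', 'c'] -> ['b', 'a', 'e', 'c']


Output: [3, 3, 0, 1, 2, 0, 3, 0, 0, 0]


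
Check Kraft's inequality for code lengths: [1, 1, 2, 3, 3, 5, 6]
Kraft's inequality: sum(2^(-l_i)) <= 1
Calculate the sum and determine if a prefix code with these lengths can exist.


Sum = 2^(-1) + 2^(-1) + 2^(-2) + 2^(-3) + 2^(-3) + 2^(-5) + 2^(-6)
    = 0.5 + 0.5 + 0.25 + 0.125 + 0.125 + 0.03125 + 0.015625
    = 99/64 = 1.546875
Since 1.546875 > 1, Kraft's inequality is NOT satisfied.
A prefix code with these lengths CANNOT exist.

Kraft sum = 1.546875. Not satisfied.


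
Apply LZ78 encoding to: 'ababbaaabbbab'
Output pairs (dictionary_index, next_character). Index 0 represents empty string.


LZ78 encoding steps:
Dictionary: {0: ''}
Step 1: w='' (idx 0), next='a' -> output (0, 'a'), add 'a' as idx 1
Step 2: w='' (idx 0), next='b' -> output (0, 'b'), add 'b' as idx 2
Step 3: w='a' (idx 1), next='b' -> output (1, 'b'), add 'ab' as idx 3
Step 4: w='b' (idx 2), next='a' -> output (2, 'a'), add 'ba' as idx 4
Step 5: w='a' (idx 1), next='a' -> output (1, 'a'), add 'aa' as idx 5
Step 6: w='b' (idx 2), next='b' -> output (2, 'b'), add 'bb' as idx 6
Step 7: w='ba' (idx 4), next='b' -> output (4, 'b'), add 'bab' as idx 7


Encoded: [(0, 'a'), (0, 'b'), (1, 'b'), (2, 'a'), (1, 'a'), (2, 'b'), (4, 'b')]


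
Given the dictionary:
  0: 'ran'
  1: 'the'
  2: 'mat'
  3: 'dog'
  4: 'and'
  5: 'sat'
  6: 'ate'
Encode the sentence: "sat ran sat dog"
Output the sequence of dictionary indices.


Look up each word in the dictionary:
  'sat' -> 5
  'ran' -> 0
  'sat' -> 5
  'dog' -> 3

Encoded: [5, 0, 5, 3]


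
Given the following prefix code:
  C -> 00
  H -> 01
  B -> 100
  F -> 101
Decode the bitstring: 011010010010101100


Decoding step by step:
Bits 01 -> H
Bits 101 -> F
Bits 00 -> C
Bits 100 -> B
Bits 101 -> F
Bits 01 -> H
Bits 100 -> B


Decoded message: HFCBFHB


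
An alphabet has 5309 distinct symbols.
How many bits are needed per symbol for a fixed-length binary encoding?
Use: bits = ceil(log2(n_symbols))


log2(5309) = 12.3742
Bracket: 2^12 = 4096 < 5309 <= 2^13 = 8192
So ceil(log2(5309)) = 13

bits = ceil(log2(5309)) = ceil(12.3742) = 13 bits


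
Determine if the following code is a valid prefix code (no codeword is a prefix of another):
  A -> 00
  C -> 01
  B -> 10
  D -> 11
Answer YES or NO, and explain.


Checking each pair (does one codeword prefix another?):
  A='00' vs C='01': no prefix
  A='00' vs B='10': no prefix
  A='00' vs D='11': no prefix
  C='01' vs A='00': no prefix
  C='01' vs B='10': no prefix
  C='01' vs D='11': no prefix
  B='10' vs A='00': no prefix
  B='10' vs C='01': no prefix
  B='10' vs D='11': no prefix
  D='11' vs A='00': no prefix
  D='11' vs C='01': no prefix
  D='11' vs B='10': no prefix
No violation found over all pairs.

YES -- this is a valid prefix code. No codeword is a prefix of any other codeword.


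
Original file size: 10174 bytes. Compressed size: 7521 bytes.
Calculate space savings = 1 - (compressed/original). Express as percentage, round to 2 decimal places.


ratio = compressed/original = 7521/10174 = 0.739237
savings = 1 - ratio = 1 - 0.739237 = 0.260763
as a percentage: 0.260763 * 100 = 26.08%

Space savings = 1 - 7521/10174 = 26.08%


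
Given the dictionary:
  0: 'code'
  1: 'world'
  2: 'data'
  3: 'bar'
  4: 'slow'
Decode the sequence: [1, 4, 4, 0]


Look up each index in the dictionary:
  1 -> 'world'
  4 -> 'slow'
  4 -> 'slow'
  0 -> 'code'

Decoded: "world slow slow code"


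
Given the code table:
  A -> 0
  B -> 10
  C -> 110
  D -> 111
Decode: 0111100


Decoding:
0 -> A
111 -> D
10 -> B
0 -> A


Result: ADBA


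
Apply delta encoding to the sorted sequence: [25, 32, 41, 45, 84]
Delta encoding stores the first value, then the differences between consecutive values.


First value: 25
Deltas:
  32 - 25 = 7
  41 - 32 = 9
  45 - 41 = 4
  84 - 45 = 39


Delta encoded: [25, 7, 9, 4, 39]


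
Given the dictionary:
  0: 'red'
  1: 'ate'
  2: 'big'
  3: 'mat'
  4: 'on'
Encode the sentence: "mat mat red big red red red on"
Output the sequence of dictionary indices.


Look up each word in the dictionary:
  'mat' -> 3
  'mat' -> 3
  'red' -> 0
  'big' -> 2
  'red' -> 0
  'red' -> 0
  'red' -> 0
  'on' -> 4

Encoded: [3, 3, 0, 2, 0, 0, 0, 4]


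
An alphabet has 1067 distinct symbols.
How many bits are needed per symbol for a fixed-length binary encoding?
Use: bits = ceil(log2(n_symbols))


log2(1067) = 10.0593
Bracket: 2^10 = 1024 < 1067 <= 2^11 = 2048
So ceil(log2(1067)) = 11

bits = ceil(log2(1067)) = ceil(10.0593) = 11 bits


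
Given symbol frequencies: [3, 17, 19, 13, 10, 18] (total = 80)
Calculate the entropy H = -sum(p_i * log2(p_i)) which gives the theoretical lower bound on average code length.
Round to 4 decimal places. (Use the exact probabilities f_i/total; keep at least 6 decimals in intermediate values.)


Per-symbol terms -p_i * log2(p_i) with p_i = f_i/80:
  p = 3/80 = 0.037500: log2(p) = -4.736966, -p*log2(p) = 0.177636
  p = 17/80 = 0.212500: log2(p) = -2.234465, -p*log2(p) = 0.474824
  p = 19/80 = 0.237500: log2(p) = -2.074001, -p*log2(p) = 0.492575
  p = 13/80 = 0.162500: log2(p) = -2.621488, -p*log2(p) = 0.425992
  p = 10/80 = 0.125000: log2(p) = -3.000000, -p*log2(p) = 0.375000
  p = 18/80 = 0.225000: log2(p) = -2.152003, -p*log2(p) = 0.484201
H = 0.177636 + 0.474824 + 0.492575 + 0.425992 + 0.375000 + 0.484201 = 2.430228

H = 2.4302 bits/symbol


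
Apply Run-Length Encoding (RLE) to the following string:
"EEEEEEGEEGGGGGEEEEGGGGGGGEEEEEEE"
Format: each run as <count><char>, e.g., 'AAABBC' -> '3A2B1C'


Scanning runs left to right:
  i=0: run of 'E' x 6 -> '6E'
  i=6: run of 'G' x 1 -> '1G'
  i=7: run of 'E' x 2 -> '2E'
  i=9: run of 'G' x 5 -> '5G'
  i=14: run of 'E' x 4 -> '4E'
  i=18: run of 'G' x 7 -> '7G'
  i=25: run of 'E' x 7 -> '7E'

RLE = 6E1G2E5G4E7G7E


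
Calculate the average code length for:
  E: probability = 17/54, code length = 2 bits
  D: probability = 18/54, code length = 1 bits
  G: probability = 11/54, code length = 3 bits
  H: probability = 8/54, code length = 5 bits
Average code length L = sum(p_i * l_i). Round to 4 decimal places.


Weighted contributions p_i * l_i:
  E: (17/54) * 2 = 34/54
  D: (18/54) * 1 = 18/54
  G: (11/54) * 3 = 33/54
  H: (8/54) * 5 = 40/54
Sum = (34 + 18 + 33 + 40)/54 = 125/54

L = 125/54 = 2.3148 bits/symbol


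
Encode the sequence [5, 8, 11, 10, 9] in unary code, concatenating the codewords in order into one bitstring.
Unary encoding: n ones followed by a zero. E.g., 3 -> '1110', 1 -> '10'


Encode each number as n ones followed by a terminating 0:
  5 -> 111110 (6 bits)
  8 -> 111111110 (9 bits)
  11 -> 111111111110 (12 bits)
  10 -> 11111111110 (11 bits)
  9 -> 1111111110 (10 bits)
Total length = 6 + 9 + 12 + 11 + 10 = 48 bits.

Unary([5, 8, 11, 10, 9]) = 111110111111110111111111110111111111101111111110 (48 bits)


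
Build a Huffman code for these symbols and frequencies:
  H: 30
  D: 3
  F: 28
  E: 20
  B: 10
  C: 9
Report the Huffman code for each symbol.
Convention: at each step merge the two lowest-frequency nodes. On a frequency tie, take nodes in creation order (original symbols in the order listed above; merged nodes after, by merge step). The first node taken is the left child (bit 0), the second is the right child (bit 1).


Huffman tree construction:
Step 1: Merge D(3) + C(9) = 12
Step 2: Merge B(10) + (D+C)(12) = 22
Step 3: Merge E(20) + (B+(D+C))(22) = 42
Step 4: Merge F(28) + H(30) = 58
Step 5: Merge (E+(B+(D+C)))(42) + (F+H)(58) = 100
Read each symbol's code off the tree from the root (left child = 0, right child = 1).

Codes:
  H: 11 (length 2)
  D: 0110 (length 4)
  F: 10 (length 2)
  E: 00 (length 2)
  B: 010 (length 3)
  C: 0111 (length 4)
Average code length: 234/100 = 2.3400 bits/symbol


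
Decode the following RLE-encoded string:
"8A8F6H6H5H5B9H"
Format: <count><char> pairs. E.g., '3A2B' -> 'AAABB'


Expanding each <count><char> pair:
  8A -> 'AAAAAAAA'
  8F -> 'FFFFFFFF'
  6H -> 'HHHHHH'
  6H -> 'HHHHHH'
  5H -> 'HHHHH'
  5B -> 'BBBBB'
  9H -> 'HHHHHHHHH'

Decoded = AAAAAAAAFFFFFFFFHHHHHHHHHHHHHHHHHBBBBBHHHHHHHHH


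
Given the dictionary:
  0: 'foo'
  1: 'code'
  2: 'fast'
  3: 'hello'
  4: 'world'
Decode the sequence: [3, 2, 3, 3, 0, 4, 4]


Look up each index in the dictionary:
  3 -> 'hello'
  2 -> 'fast'
  3 -> 'hello'
  3 -> 'hello'
  0 -> 'foo'
  4 -> 'world'
  4 -> 'world'

Decoded: "hello fast hello hello foo world world"


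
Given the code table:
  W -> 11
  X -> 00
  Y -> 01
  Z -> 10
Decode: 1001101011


Decoding:
10 -> Z
01 -> Y
10 -> Z
10 -> Z
11 -> W


Result: ZYZZW


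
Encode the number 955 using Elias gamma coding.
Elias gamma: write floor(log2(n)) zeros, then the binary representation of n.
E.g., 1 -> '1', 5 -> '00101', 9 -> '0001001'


num_bits = floor(log2(955)) + 1 = 10
leading_zeros = num_bits - 1 = 9
binary(955) = 1110111011

Elias gamma(955) = '000000000' + '1110111011' = 0000000001110111011 (19 bits)


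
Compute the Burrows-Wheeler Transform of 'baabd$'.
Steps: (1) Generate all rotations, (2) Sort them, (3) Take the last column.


Rotations (sorted):
  0: $baabd -> last char: d
  1: aabd$b -> last char: b
  2: abd$ba -> last char: a
  3: baabd$ -> last char: $
  4: bd$baa -> last char: a
  5: d$baab -> last char: b


BWT = dba$ab


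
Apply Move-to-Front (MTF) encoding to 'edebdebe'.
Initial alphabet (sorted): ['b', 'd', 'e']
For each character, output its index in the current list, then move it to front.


MTF encoding:
'e': index 2 in ['b', 'd', 'e'] -> ['e', 'b', 'd']
'd': index 2 in ['e', 'b', 'd'] -> ['d', 'e', 'b']
'e': index 1 in ['d', 'e', 'b'] -> ['e', 'd', 'b']
'b': index 2 in ['e', 'd', 'b'] -> ['b', 'e', 'd']
'd': index 2 in ['b', 'e', 'd'] -> ['d', 'b', 'e']
'e': index 2 in ['d', 'b', 'e'] -> ['e', 'd', 'b']
'b': index 2 in ['e', 'd', 'b'] -> ['b', 'e', 'd']
'e': index 1 in ['b', 'e', 'd'] -> ['e', 'b', 'd']


Output: [2, 2, 1, 2, 2, 2, 2, 1]


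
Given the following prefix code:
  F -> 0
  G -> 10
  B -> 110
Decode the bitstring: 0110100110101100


Decoding step by step:
Bits 0 -> F
Bits 110 -> B
Bits 10 -> G
Bits 0 -> F
Bits 110 -> B
Bits 10 -> G
Bits 110 -> B
Bits 0 -> F


Decoded message: FBGFBGBF


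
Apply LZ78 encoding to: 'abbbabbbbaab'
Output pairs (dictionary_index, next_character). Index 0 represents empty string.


LZ78 encoding steps:
Dictionary: {0: ''}
Step 1: w='' (idx 0), next='a' -> output (0, 'a'), add 'a' as idx 1
Step 2: w='' (idx 0), next='b' -> output (0, 'b'), add 'b' as idx 2
Step 3: w='b' (idx 2), next='b' -> output (2, 'b'), add 'bb' as idx 3
Step 4: w='a' (idx 1), next='b' -> output (1, 'b'), add 'ab' as idx 4
Step 5: w='bb' (idx 3), next='b' -> output (3, 'b'), add 'bbb' as idx 5
Step 6: w='a' (idx 1), next='a' -> output (1, 'a'), add 'aa' as idx 6
Step 7: w='b' (idx 2), end of input -> output (2, '')


Encoded: [(0, 'a'), (0, 'b'), (2, 'b'), (1, 'b'), (3, 'b'), (1, 'a'), (2, '')]


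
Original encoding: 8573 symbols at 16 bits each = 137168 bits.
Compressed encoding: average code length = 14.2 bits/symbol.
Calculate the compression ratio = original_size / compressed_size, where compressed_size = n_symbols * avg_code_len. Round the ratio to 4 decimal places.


original_size = n_symbols * orig_bits = 8573 * 16 = 137168 bits
compressed_size = n_symbols * avg_code_len = 8573 * 14.2 = 121736.6 bits
ratio = original_size / compressed_size = 137168 / 121736.6 = 1.1268

Compression ratio = 1.1268


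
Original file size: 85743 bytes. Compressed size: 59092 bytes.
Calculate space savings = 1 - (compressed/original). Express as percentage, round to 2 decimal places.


ratio = compressed/original = 59092/85743 = 0.689176
savings = 1 - ratio = 1 - 0.689176 = 0.310824
as a percentage: 0.310824 * 100 = 31.08%

Space savings = 1 - 59092/85743 = 31.08%


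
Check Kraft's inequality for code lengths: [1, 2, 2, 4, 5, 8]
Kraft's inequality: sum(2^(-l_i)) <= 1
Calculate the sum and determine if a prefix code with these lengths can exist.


Sum = 2^(-1) + 2^(-2) + 2^(-2) + 2^(-4) + 2^(-5) + 2^(-8)
    = 0.5 + 0.25 + 0.25 + 0.0625 + 0.03125 + 0.00390625
    = 281/256 = 1.09765625
Since 1.09765625 > 1, Kraft's inequality is NOT satisfied.
A prefix code with these lengths CANNOT exist.

Kraft sum = 1.09765625. Not satisfied.


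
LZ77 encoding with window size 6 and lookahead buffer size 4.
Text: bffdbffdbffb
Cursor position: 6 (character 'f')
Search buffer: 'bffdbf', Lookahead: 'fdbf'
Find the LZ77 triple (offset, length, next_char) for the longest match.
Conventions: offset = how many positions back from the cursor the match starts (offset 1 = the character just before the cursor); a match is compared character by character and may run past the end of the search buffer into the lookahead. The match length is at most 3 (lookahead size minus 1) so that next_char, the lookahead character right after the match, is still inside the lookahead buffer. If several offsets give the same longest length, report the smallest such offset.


Try each offset into the search buffer:
  offset=1 (pos 5, char 'f'): match length 1
  offset=2 (pos 4, char 'b'): match length 0
  offset=3 (pos 3, char 'd'): match length 0
  offset=4 (pos 2, char 'f'): match length 3
  offset=5 (pos 1, char 'f'): match length 1
  offset=6 (pos 0, char 'b'): match length 0
Longest match has length 3 at offset 4.
next_char = character at position 6 + 3 = 9 -> 'f'

Best match: offset=4, length=3 (matching 'fdb' starting at position 2)
LZ77 triple: (4, 3, 'f')


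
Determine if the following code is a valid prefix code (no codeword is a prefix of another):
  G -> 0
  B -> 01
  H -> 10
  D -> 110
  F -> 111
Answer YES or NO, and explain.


Checking each pair (does one codeword prefix another?):
  G='0' vs B='01': prefix -- VIOLATION

NO -- this is NOT a valid prefix code. G (0) is a prefix of B (01).


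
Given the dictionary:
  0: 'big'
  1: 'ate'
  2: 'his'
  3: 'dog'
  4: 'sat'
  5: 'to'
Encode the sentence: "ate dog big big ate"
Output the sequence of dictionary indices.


Look up each word in the dictionary:
  'ate' -> 1
  'dog' -> 3
  'big' -> 0
  'big' -> 0
  'ate' -> 1

Encoded: [1, 3, 0, 0, 1]


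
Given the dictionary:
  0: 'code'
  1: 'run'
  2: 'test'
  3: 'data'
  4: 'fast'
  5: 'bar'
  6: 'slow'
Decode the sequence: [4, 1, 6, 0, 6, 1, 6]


Look up each index in the dictionary:
  4 -> 'fast'
  1 -> 'run'
  6 -> 'slow'
  0 -> 'code'
  6 -> 'slow'
  1 -> 'run'
  6 -> 'slow'

Decoded: "fast run slow code slow run slow"


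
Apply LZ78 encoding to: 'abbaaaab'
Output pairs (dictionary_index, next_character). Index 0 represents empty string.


LZ78 encoding steps:
Dictionary: {0: ''}
Step 1: w='' (idx 0), next='a' -> output (0, 'a'), add 'a' as idx 1
Step 2: w='' (idx 0), next='b' -> output (0, 'b'), add 'b' as idx 2
Step 3: w='b' (idx 2), next='a' -> output (2, 'a'), add 'ba' as idx 3
Step 4: w='a' (idx 1), next='a' -> output (1, 'a'), add 'aa' as idx 4
Step 5: w='a' (idx 1), next='b' -> output (1, 'b'), add 'ab' as idx 5


Encoded: [(0, 'a'), (0, 'b'), (2, 'a'), (1, 'a'), (1, 'b')]


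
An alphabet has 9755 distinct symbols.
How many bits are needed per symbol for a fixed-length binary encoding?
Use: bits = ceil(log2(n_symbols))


log2(9755) = 13.2519
Bracket: 2^13 = 8192 < 9755 <= 2^14 = 16384
So ceil(log2(9755)) = 14

bits = ceil(log2(9755)) = ceil(13.2519) = 14 bits


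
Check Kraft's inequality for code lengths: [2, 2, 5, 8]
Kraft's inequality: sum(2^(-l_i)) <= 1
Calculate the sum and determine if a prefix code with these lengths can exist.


Sum = 2^(-2) + 2^(-2) + 2^(-5) + 2^(-8)
    = 0.25 + 0.25 + 0.03125 + 0.00390625
    = 137/256 = 0.53515625
Since 0.53515625 <= 1, Kraft's inequality IS satisfied.
A prefix code with these lengths CAN exist.

Kraft sum = 0.53515625. Satisfied.


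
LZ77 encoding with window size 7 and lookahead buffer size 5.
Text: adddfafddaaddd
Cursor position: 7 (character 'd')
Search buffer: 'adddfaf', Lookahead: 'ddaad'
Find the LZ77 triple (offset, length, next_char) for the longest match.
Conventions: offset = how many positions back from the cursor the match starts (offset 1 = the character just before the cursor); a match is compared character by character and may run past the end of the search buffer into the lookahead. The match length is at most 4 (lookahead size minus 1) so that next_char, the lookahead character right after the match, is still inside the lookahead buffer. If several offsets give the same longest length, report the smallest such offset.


Try each offset into the search buffer:
  offset=1 (pos 6, char 'f'): match length 0
  offset=2 (pos 5, char 'a'): match length 0
  offset=3 (pos 4, char 'f'): match length 0
  offset=4 (pos 3, char 'd'): match length 1
  offset=5 (pos 2, char 'd'): match length 2
  offset=6 (pos 1, char 'd'): match length 2
  offset=7 (pos 0, char 'a'): match length 0
Longest match has length 2, found at offsets 5, 6; take the smallest, offset 5.
next_char = character at position 7 + 2 = 9 -> 'a'

Best match: offset=5, length=2 (matching 'dd' starting at position 2)
LZ77 triple: (5, 2, 'a')


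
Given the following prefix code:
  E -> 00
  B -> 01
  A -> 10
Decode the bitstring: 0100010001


Decoding step by step:
Bits 01 -> B
Bits 00 -> E
Bits 01 -> B
Bits 00 -> E
Bits 01 -> B


Decoded message: BEBEB


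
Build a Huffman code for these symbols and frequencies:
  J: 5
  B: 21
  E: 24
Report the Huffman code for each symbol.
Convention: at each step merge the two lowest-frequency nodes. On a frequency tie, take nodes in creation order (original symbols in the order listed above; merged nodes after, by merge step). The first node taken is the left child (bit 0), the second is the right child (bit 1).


Huffman tree construction:
Step 1: Merge J(5) + B(21) = 26
Step 2: Merge E(24) + (J+B)(26) = 50
Read each symbol's code off the tree from the root (left child = 0, right child = 1).

Codes:
  J: 10 (length 2)
  B: 11 (length 2)
  E: 0 (length 1)
Average code length: 76/50 = 1.5200 bits/symbol


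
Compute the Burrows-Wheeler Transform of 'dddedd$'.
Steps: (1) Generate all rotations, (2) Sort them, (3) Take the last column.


Rotations (sorted):
  0: $dddedd -> last char: d
  1: d$ddded -> last char: d
  2: dd$ddde -> last char: e
  3: dddedd$ -> last char: $
  4: ddedd$d -> last char: d
  5: dedd$dd -> last char: d
  6: edd$ddd -> last char: d


BWT = dde$ddd


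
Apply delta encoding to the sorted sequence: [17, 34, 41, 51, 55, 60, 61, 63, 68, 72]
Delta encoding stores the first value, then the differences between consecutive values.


First value: 17
Deltas:
  34 - 17 = 17
  41 - 34 = 7
  51 - 41 = 10
  55 - 51 = 4
  60 - 55 = 5
  61 - 60 = 1
  63 - 61 = 2
  68 - 63 = 5
  72 - 68 = 4


Delta encoded: [17, 17, 7, 10, 4, 5, 1, 2, 5, 4]


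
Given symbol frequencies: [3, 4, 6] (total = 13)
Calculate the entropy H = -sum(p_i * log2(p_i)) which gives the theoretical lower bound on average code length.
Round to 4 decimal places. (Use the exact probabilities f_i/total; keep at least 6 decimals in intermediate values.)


Per-symbol terms -p_i * log2(p_i) with p_i = f_i/13:
  p = 3/13 = 0.230769: log2(p) = -2.115477, -p*log2(p) = 0.488187
  p = 4/13 = 0.307692: log2(p) = -1.700440, -p*log2(p) = 0.523212
  p = 6/13 = 0.461538: log2(p) = -1.115477, -p*log2(p) = 0.514836
H = 0.488187 + 0.523212 + 0.514836 = 1.526235

H = 1.5262 bits/symbol


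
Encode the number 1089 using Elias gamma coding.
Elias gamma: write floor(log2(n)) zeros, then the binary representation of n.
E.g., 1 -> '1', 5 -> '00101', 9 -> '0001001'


num_bits = floor(log2(1089)) + 1 = 11
leading_zeros = num_bits - 1 = 10
binary(1089) = 10001000001

Elias gamma(1089) = '0000000000' + '10001000001' = 000000000010001000001 (21 bits)


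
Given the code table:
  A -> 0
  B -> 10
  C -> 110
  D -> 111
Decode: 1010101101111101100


Decoding:
10 -> B
10 -> B
10 -> B
110 -> C
111 -> D
110 -> C
110 -> C
0 -> A


Result: BBBCDCCA


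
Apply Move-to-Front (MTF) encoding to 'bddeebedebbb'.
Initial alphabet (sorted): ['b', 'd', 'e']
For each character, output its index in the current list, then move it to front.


MTF encoding:
'b': index 0 in ['b', 'd', 'e'] -> ['b', 'd', 'e']
'd': index 1 in ['b', 'd', 'e'] -> ['d', 'b', 'e']
'd': index 0 in ['d', 'b', 'e'] -> ['d', 'b', 'e']
'e': index 2 in ['d', 'b', 'e'] -> ['e', 'd', 'b']
'e': index 0 in ['e', 'd', 'b'] -> ['e', 'd', 'b']
'b': index 2 in ['e', 'd', 'b'] -> ['b', 'e', 'd']
'e': index 1 in ['b', 'e', 'd'] -> ['e', 'b', 'd']
'd': index 2 in ['e', 'b', 'd'] -> ['d', 'e', 'b']
'e': index 1 in ['d', 'e', 'b'] -> ['e', 'd', 'b']
'b': index 2 in ['e', 'd', 'b'] -> ['b', 'e', 'd']
'b': index 0 in ['b', 'e', 'd'] -> ['b', 'e', 'd']
'b': index 0 in ['b', 'e', 'd'] -> ['b', 'e', 'd']


Output: [0, 1, 0, 2, 0, 2, 1, 2, 1, 2, 0, 0]


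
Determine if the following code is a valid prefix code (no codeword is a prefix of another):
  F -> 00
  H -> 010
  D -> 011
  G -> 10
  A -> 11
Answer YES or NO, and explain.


Checking each pair (does one codeword prefix another?):
  F='00' vs H='010': no prefix
  F='00' vs D='011': no prefix
  F='00' vs G='10': no prefix
  F='00' vs A='11': no prefix
  H='010' vs F='00': no prefix
  H='010' vs D='011': no prefix
  H='010' vs G='10': no prefix
  H='010' vs A='11': no prefix
  D='011' vs F='00': no prefix
  D='011' vs H='010': no prefix
  D='011' vs G='10': no prefix
  D='011' vs A='11': no prefix
  G='10' vs F='00': no prefix
  G='10' vs H='010': no prefix
  G='10' vs D='011': no prefix
  G='10' vs A='11': no prefix
  A='11' vs F='00': no prefix
  A='11' vs H='010': no prefix
  A='11' vs D='011': no prefix
  A='11' vs G='10': no prefix
No violation found over all pairs.

YES -- this is a valid prefix code. No codeword is a prefix of any other codeword.


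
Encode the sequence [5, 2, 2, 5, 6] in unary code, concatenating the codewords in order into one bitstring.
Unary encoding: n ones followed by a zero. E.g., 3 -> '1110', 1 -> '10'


Encode each number as n ones followed by a terminating 0:
  5 -> 111110 (6 bits)
  2 -> 110 (3 bits)
  2 -> 110 (3 bits)
  5 -> 111110 (6 bits)
  6 -> 1111110 (7 bits)
Total length = 6 + 3 + 3 + 6 + 7 = 25 bits.

Unary([5, 2, 2, 5, 6]) = 1111101101101111101111110 (25 bits)


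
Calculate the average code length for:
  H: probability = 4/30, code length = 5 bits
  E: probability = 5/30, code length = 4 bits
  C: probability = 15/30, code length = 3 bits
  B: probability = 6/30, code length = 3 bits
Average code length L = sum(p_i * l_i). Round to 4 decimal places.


Weighted contributions p_i * l_i:
  H: (4/30) * 5 = 20/30
  E: (5/30) * 4 = 20/30
  C: (15/30) * 3 = 45/30
  B: (6/30) * 3 = 18/30
Sum = (20 + 20 + 45 + 18)/30 = 103/30

L = 103/30 = 3.4333 bits/symbol


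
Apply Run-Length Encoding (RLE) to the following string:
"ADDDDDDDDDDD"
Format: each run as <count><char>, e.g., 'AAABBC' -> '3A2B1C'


Scanning runs left to right:
  i=0: run of 'A' x 1 -> '1A'
  i=1: run of 'D' x 11 -> '11D'

RLE = 1A11D


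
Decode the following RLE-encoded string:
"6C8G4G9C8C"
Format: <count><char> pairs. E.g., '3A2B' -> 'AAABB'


Expanding each <count><char> pair:
  6C -> 'CCCCCC'
  8G -> 'GGGGGGGG'
  4G -> 'GGGG'
  9C -> 'CCCCCCCCC'
  8C -> 'CCCCCCCC'

Decoded = CCCCCCGGGGGGGGGGGGCCCCCCCCCCCCCCCCC
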